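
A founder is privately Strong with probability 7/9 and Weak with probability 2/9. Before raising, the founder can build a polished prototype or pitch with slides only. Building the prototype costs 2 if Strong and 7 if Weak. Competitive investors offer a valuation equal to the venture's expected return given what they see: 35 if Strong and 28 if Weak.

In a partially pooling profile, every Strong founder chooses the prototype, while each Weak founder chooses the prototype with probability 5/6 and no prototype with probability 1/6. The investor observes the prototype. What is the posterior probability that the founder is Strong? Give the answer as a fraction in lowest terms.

P(the prototype) = (7/9)·1 + (2/9)·(5/6) = 26/27.
By Bayes' rule, P(Strong | the prototype) = (7/9) / (26/27) = 21/26.

21/26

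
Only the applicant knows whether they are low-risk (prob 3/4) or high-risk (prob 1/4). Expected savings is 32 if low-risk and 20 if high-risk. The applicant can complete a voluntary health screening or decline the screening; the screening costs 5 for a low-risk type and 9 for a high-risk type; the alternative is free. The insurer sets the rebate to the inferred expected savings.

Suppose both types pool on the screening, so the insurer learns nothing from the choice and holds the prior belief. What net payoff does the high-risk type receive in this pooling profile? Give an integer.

Pooled rebate = 3/4·32 + 1/4·20 = 29.
high-risk pays cost 9 for the screening, so net payoff = 29 − 9 = 20.

20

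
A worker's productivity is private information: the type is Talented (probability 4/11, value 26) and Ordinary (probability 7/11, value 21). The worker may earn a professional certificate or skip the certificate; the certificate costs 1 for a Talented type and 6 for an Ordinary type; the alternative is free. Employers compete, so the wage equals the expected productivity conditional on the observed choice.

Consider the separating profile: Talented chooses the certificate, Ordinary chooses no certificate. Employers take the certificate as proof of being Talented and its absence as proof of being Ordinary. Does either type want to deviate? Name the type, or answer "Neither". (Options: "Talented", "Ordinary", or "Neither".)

Neither

The certificate pays 26; no certificate pays 21.
Talented: assigned the certificate, nets 26 − 1 = 25; deviating to no certificate nets 21.
Ordinary: assigned no certificate, nets 21; deviating to the certificate nets 26 − 6 = 20.
Both types strictly prefer their assigned action; no profitable deviation.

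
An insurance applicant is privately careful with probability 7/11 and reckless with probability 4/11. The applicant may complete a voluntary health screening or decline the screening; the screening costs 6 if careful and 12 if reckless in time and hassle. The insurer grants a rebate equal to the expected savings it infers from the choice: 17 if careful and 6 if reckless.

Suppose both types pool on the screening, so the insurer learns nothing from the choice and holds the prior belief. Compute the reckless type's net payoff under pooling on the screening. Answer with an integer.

1

Pooled rebate = 7/11·17 + 4/11·6 = 13.
reckless pays cost 12 for the screening, so net payoff = 13 − 12 = 1.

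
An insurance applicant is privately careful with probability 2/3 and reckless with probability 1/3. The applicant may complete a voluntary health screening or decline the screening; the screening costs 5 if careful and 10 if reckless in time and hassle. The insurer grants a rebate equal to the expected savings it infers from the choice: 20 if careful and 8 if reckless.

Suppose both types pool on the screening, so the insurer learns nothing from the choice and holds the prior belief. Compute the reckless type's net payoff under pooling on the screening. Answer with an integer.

Pooled rebate = 2/3·20 + 1/3·8 = 16.
reckless pays cost 10 for the screening, so net payoff = 16 − 10 = 6.

6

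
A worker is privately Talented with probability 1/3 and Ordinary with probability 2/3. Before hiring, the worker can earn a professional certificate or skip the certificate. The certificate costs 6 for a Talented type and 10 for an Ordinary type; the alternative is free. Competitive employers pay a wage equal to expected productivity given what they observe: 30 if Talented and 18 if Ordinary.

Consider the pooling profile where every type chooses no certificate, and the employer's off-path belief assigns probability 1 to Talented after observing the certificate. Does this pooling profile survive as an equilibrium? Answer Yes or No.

No

On path, the employer holds the prior and pays 1/3·30 + 2/3·18 = 22. Off path (the certificate), believing Talented, it pays 30.
Talented: no certificate nets 22; the certificate nets 30 − 6 = 24. Talented would deviate.
Ordinary: no certificate nets 22; the certificate nets 30 − 10 = 20. Ordinary stays.
A type deviates, so pooling fails.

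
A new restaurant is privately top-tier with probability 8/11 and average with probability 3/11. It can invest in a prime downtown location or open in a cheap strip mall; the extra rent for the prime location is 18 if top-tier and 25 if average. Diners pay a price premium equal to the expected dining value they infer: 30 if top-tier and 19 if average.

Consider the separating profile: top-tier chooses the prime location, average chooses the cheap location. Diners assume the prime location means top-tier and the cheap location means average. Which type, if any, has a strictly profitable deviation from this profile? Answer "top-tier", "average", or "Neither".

The prime location pays 30; the cheap location pays 19.
top-tier: assigned the prime location, nets 30 − 18 = 12; deviating to the cheap location nets 19.
average: assigned the cheap location, nets 19; deviating to the prime location nets 30 − 25 = 5.
The top-tier type gains 7 by deviating.

top-tier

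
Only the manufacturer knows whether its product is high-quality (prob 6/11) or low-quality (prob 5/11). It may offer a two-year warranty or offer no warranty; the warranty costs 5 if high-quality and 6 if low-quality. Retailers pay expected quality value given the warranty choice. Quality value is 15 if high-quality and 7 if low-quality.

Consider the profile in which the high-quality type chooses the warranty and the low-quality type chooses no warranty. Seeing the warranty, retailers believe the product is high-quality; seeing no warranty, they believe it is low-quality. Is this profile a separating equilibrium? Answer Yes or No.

No

Under these beliefs, the warranty earns price 15 and no warranty earns price 7.
high-quality: the warranty nets 15 − 5 = 10; no warranty nets 7. high-quality prefers the warranty.
low-quality: the warranty nets 15 − 6 = 9; no warranty nets 7. low-quality would deviate to the warranty.
low-quality has a profitable deviation, so the profile is not an equilibrium.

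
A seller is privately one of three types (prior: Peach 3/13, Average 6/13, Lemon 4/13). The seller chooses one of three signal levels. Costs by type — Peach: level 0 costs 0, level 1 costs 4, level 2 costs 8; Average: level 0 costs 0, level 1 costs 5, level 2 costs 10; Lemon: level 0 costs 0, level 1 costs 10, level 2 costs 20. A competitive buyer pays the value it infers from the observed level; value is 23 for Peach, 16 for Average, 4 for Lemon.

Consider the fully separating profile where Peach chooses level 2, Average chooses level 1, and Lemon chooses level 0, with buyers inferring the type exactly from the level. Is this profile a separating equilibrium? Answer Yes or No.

No

Separating prices: level 2 → 23, level 1 → 16, level 0 → 4.
Peach (assigned level 2): level 0: 4 − 0 = 4; level 1: 16 − 4 = 12; level 2: 23 − 8 = 15. Peach stays.
Average (assigned level 1): level 0: 4 − 0 = 4; level 1: 16 − 5 = 11; level 2: 23 − 10 = 13. Average prefers level 2.
Lemon (assigned level 0): level 0: 4 − 0 = 4; level 1: 16 − 10 = 6; level 2: 23 − 20 = 3. Lemon prefers level 1.
At least one type deviates; the separating profile fails.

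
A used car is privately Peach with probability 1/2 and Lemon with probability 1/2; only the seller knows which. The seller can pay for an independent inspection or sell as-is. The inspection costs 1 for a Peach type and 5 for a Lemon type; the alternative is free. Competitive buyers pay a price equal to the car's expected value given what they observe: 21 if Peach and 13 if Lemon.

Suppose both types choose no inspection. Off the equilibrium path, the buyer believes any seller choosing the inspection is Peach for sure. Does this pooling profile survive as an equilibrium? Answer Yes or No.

No

On path, the buyer holds the prior and pays 1/2·21 + 1/2·13 = 17. Off path (the inspection), believing Peach, it pays 21.
Peach: no inspection nets 17; the inspection nets 21 − 1 = 20. Peach would deviate.
Lemon: no inspection nets 17; the inspection nets 21 − 5 = 16. Lemon stays.
A type deviates, so pooling fails.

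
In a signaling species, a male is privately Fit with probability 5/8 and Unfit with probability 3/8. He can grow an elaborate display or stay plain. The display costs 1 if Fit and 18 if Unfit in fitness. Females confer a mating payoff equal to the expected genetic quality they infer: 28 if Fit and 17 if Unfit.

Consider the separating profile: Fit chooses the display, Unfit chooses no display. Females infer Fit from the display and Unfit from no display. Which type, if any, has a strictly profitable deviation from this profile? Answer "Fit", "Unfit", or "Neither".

The display pays 28; no display pays 17.
Fit: assigned the display, nets 28 − 1 = 27; deviating to no display nets 17.
Unfit: assigned no display, nets 17; deviating to the display nets 28 − 18 = 10.
Both types strictly prefer their assigned action; no profitable deviation.

Neither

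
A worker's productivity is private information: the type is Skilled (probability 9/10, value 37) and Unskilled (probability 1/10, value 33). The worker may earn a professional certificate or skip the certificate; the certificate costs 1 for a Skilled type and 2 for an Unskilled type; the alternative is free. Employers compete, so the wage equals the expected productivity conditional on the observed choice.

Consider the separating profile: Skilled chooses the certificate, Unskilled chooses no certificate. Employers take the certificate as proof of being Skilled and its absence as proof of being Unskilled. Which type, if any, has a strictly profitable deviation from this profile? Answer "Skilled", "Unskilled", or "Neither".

Unskilled

The certificate pays 37; no certificate pays 33.
Skilled: assigned the certificate, nets 37 − 1 = 36; deviating to no certificate nets 33.
Unskilled: assigned no certificate, nets 33; deviating to the certificate nets 37 − 2 = 35.
The Unskilled type gains 2 by deviating.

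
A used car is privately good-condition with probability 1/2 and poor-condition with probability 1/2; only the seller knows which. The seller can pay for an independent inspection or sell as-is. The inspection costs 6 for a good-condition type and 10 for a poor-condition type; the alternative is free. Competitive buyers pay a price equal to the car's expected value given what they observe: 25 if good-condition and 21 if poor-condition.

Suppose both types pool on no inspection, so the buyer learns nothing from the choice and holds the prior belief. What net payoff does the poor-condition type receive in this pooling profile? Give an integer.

Pooled price = 1/2·25 + 1/2·21 = 23.
poor-condition pays no cost for no inspection, so net payoff = 23.

23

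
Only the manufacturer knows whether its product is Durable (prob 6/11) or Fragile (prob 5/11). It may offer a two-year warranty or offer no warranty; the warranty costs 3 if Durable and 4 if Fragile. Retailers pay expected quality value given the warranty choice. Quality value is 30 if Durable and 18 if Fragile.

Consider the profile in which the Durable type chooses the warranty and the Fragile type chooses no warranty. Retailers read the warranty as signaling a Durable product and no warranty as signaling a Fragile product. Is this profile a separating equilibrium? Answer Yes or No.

Under these beliefs, the warranty earns price 30 and no warranty earns price 18.
Durable: the warranty nets 30 − 3 = 27; no warranty nets 18. Durable prefers the warranty.
Fragile: the warranty nets 30 − 4 = 26; no warranty nets 18. Fragile would deviate to the warranty.
Fragile has a profitable deviation, so the profile is not an equilibrium.

No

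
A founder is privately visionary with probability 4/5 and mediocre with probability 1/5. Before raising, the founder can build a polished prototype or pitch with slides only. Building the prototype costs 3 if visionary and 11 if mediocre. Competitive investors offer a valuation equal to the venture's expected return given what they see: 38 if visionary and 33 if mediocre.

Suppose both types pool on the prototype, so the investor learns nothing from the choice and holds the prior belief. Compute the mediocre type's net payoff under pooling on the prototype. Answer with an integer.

26

Pooled valuation = 4/5·38 + 1/5·33 = 37.
mediocre pays cost 11 for the prototype, so net payoff = 37 − 11 = 26.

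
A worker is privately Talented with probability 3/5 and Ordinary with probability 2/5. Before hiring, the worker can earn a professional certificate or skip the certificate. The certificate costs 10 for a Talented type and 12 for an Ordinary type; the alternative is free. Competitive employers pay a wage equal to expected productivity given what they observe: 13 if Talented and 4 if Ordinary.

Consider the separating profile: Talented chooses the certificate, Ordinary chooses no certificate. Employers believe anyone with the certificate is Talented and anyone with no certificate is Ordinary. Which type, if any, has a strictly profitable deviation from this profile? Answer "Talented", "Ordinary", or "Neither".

The certificate pays 13; no certificate pays 4.
Talented: assigned the certificate, nets 13 − 10 = 3; deviating to no certificate nets 4.
Ordinary: assigned no certificate, nets 4; deviating to the certificate nets 13 − 12 = 1.
The Talented type gains 1 by deviating.

Talented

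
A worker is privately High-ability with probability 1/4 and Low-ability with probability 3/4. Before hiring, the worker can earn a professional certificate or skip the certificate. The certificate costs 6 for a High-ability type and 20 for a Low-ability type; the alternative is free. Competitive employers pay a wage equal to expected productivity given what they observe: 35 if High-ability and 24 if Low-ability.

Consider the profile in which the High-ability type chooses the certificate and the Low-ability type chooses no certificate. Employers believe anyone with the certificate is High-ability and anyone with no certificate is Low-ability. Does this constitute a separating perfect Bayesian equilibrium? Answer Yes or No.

Under these beliefs, the certificate earns wage 35 and no certificate earns wage 24.
High-ability: the certificate nets 35 − 6 = 29; no certificate nets 24. High-ability prefers the certificate.
Low-ability: the certificate nets 35 − 20 = 15; no certificate nets 24. Low-ability prefers no certificate.
Neither type deviates, so the separating profile is an equilibrium.

Yes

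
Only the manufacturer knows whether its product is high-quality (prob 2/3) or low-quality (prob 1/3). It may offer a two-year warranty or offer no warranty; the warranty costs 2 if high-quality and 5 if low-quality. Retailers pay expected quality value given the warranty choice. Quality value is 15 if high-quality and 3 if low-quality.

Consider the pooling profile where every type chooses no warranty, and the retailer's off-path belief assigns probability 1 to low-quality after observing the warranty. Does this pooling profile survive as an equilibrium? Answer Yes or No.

Yes

On path, the retailer holds the prior and pays 2/3·15 + 1/3·3 = 11. Off path (the warranty), believing low-quality, it pays 3.
high-quality: no warranty nets 11; the warranty nets 3 − 2 = 1. high-quality stays.
low-quality: no warranty nets 11; the warranty nets 3 − 5 = -2. low-quality stays.
No type deviates, so pooling is sustained.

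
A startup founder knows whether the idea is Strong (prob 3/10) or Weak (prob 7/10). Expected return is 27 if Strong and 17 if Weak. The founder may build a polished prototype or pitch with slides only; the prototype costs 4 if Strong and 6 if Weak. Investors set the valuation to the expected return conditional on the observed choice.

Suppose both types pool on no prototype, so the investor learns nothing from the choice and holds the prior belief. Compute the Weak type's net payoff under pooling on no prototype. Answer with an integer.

Pooled valuation = 3/10·27 + 7/10·17 = 20.
Weak pays no cost for no prototype, so net payoff = 20.

20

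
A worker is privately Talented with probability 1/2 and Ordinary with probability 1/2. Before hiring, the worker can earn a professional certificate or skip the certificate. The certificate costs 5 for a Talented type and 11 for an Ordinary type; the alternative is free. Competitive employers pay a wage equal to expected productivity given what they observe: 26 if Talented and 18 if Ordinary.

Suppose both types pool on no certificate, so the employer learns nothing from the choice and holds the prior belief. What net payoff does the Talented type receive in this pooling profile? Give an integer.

22

Pooled wage = 1/2·26 + 1/2·18 = 22.
Talented pays no cost for no certificate, so net payoff = 22.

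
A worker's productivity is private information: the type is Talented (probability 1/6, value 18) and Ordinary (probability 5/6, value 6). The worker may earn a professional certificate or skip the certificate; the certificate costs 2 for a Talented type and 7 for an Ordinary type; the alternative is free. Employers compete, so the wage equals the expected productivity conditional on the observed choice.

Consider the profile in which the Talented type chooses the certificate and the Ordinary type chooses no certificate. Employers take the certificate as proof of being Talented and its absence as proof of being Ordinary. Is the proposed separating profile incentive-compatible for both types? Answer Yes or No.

No

Under these beliefs, the certificate earns wage 18 and no certificate earns wage 6.
Talented: the certificate nets 18 − 2 = 16; no certificate nets 6. Talented prefers the certificate.
Ordinary: the certificate nets 18 − 7 = 11; no certificate nets 6. Ordinary would deviate to the certificate.
Ordinary has a profitable deviation, so the profile is not an equilibrium.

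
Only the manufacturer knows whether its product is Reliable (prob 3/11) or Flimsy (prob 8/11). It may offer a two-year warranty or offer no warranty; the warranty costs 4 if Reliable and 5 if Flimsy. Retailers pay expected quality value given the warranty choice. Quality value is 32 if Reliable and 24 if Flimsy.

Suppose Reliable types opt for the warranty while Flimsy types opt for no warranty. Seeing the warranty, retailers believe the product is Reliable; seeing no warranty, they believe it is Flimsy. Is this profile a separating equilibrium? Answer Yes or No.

Under these beliefs, the warranty earns price 32 and no warranty earns price 24.
Reliable: the warranty nets 32 − 4 = 28; no warranty nets 24. Reliable prefers the warranty.
Flimsy: the warranty nets 32 − 5 = 27; no warranty nets 24. Flimsy would deviate to the warranty.
Flimsy has a profitable deviation, so the profile is not an equilibrium.

No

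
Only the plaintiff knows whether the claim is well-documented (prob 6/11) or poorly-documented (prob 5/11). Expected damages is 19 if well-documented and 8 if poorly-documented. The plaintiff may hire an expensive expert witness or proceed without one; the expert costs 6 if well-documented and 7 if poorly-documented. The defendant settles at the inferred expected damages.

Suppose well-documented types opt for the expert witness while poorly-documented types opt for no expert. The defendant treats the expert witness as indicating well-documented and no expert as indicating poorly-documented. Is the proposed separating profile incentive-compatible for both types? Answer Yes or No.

Under these beliefs, the expert witness earns settlement 19 and no expert earns settlement 8.
well-documented: the expert witness nets 19 − 6 = 13; no expert nets 8. well-documented prefers the expert witness.
poorly-documented: the expert witness nets 19 − 7 = 12; no expert nets 8. poorly-documented would deviate to the expert witness.
poorly-documented has a profitable deviation, so the profile is not an equilibrium.

No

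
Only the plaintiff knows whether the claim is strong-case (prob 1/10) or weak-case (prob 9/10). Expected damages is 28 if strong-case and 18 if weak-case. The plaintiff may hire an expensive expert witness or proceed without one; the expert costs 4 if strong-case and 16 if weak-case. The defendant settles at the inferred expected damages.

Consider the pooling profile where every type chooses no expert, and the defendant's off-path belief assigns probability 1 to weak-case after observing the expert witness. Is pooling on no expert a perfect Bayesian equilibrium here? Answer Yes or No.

Yes

On path, the defendant holds the prior and pays 1/10·28 + 9/10·18 = 19. Off path (the expert witness), believing weak-case, it pays 18.
strong-case: no expert nets 19; the expert witness nets 18 − 4 = 14. strong-case stays.
weak-case: no expert nets 19; the expert witness nets 18 − 16 = 2. weak-case stays.
No type deviates, so pooling is sustained.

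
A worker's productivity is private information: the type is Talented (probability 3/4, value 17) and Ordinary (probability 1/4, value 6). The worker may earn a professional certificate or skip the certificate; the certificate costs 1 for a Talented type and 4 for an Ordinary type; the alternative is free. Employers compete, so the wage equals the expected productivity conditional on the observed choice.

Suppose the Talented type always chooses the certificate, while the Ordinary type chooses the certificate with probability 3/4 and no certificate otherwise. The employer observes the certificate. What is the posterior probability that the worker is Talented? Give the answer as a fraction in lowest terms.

4/5

P(the certificate) = (3/4)·1 + (1/4)·(3/4) = 15/16.
By Bayes' rule, P(Talented | the certificate) = (3/4) / (15/16) = 4/5.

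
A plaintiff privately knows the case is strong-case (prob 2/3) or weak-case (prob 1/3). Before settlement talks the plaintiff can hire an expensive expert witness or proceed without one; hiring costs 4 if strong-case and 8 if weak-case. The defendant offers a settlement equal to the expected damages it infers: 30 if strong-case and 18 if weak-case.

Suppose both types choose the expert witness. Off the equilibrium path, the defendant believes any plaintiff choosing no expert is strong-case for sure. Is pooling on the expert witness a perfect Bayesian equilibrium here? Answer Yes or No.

No

On path, the defendant holds the prior and pays 2/3·30 + 1/3·18 = 26. Off path (no expert), believing strong-case, it pays 30.
strong-case: the expert witness nets 26 − 4 = 22; no expert nets 30. strong-case would deviate.
weak-case: the expert witness nets 26 − 8 = 18; no expert nets 30. weak-case would deviate.
A type deviates, so pooling fails.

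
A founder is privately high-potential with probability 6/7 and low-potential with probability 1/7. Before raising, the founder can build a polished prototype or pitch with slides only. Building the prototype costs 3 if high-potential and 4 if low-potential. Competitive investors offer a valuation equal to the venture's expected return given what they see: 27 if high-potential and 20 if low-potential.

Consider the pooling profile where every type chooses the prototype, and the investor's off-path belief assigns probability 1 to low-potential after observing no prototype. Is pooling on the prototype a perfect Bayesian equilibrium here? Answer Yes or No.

On path, the investor holds the prior and pays 6/7·27 + 1/7·20 = 26. Off path (no prototype), believing low-potential, it pays 20.
high-potential: the prototype nets 26 − 3 = 23; no prototype nets 20. high-potential stays.
low-potential: the prototype nets 26 − 4 = 22; no prototype nets 20. low-potential stays.
No type deviates, so pooling is sustained.

Yes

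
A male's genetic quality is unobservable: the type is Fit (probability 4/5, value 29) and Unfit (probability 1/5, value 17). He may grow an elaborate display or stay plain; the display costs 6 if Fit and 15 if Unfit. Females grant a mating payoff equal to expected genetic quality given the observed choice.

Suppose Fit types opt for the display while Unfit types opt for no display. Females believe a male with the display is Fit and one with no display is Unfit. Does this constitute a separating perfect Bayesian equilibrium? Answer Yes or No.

Under these beliefs, the display earns mating payoff 29 and no display earns mating payoff 17.
Fit: the display nets 29 − 6 = 23; no display nets 17. Fit prefers the display.
Unfit: the display nets 29 − 15 = 14; no display nets 17. Unfit prefers no display.
Neither type deviates, so the separating profile is an equilibrium.

Yes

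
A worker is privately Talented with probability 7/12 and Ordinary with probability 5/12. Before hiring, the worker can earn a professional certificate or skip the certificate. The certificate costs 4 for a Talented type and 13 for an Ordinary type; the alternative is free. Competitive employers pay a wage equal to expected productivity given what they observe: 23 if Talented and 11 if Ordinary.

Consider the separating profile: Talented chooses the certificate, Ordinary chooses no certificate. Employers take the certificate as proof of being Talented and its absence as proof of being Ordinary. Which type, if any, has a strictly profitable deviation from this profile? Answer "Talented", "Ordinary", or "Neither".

The certificate pays 23; no certificate pays 11.
Talented: assigned the certificate, nets 23 − 4 = 19; deviating to no certificate nets 11.
Ordinary: assigned no certificate, nets 11; deviating to the certificate nets 23 − 13 = 10.
Both types strictly prefer their assigned action; no profitable deviation.

Neither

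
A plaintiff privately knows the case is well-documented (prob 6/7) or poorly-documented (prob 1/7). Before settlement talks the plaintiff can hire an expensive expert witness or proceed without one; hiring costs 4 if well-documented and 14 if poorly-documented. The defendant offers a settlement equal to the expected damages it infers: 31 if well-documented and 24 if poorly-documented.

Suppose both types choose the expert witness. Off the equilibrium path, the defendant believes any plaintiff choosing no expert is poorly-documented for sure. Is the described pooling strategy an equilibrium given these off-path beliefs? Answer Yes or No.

No

On path, the defendant holds the prior and pays 6/7·31 + 1/7·24 = 30. Off path (no expert), believing poorly-documented, it pays 24.
well-documented: the expert witness nets 30 − 4 = 26; no expert nets 24. well-documented stays.
poorly-documented: the expert witness nets 30 − 14 = 16; no expert nets 24. poorly-documented would deviate.
A type deviates, so pooling fails.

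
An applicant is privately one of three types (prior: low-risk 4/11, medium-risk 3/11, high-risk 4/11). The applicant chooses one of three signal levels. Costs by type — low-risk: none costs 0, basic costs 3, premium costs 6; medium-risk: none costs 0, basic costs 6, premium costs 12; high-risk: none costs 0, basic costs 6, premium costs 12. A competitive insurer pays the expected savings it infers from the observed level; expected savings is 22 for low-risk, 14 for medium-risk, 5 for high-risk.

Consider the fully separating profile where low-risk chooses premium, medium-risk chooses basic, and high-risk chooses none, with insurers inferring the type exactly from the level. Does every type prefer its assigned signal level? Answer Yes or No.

Separating rebates: premium → 22, basic → 14, none → 5.
low-risk (assigned premium): none: 5 − 0 = 5; basic: 14 − 3 = 11; premium: 22 − 6 = 16. low-risk stays.
medium-risk (assigned basic): none: 5 − 0 = 5; basic: 14 − 6 = 8; premium: 22 − 12 = 10. medium-risk prefers premium.
high-risk (assigned none): none: 5 − 0 = 5; basic: 14 − 6 = 8; premium: 22 − 12 = 10. high-risk prefers premium.
At least one type deviates; the separating profile fails.

No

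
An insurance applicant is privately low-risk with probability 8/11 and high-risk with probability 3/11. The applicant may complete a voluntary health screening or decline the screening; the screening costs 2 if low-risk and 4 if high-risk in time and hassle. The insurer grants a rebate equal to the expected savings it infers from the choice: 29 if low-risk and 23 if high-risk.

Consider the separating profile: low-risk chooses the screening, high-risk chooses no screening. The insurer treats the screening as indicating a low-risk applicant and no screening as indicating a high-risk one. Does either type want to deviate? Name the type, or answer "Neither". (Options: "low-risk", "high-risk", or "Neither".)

The screening pays 29; no screening pays 23.
low-risk: assigned the screening, nets 29 − 2 = 27; deviating to no screening nets 23.
high-risk: assigned no screening, nets 23; deviating to the screening nets 29 − 4 = 25.
The high-risk type gains 2 by deviating.

high-risk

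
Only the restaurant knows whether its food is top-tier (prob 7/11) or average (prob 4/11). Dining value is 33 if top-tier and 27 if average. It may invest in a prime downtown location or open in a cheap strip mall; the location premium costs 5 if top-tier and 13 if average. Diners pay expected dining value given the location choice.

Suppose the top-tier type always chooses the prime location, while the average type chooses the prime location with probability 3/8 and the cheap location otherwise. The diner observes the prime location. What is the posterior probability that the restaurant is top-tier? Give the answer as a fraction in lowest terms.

14/17

P(the prime location) = (7/11)·1 + (4/11)·(3/8) = 17/22.
By Bayes' rule, P(top-tier | the prime location) = (7/11) / (17/22) = 14/17.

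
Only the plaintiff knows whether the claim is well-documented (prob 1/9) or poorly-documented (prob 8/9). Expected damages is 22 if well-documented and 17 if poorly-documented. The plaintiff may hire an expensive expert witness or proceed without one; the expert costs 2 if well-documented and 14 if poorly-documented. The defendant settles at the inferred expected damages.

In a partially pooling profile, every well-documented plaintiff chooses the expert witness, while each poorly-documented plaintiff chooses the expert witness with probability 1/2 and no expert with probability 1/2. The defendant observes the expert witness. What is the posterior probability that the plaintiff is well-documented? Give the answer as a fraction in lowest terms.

1/5

P(the expert witness) = (1/9)·1 + (8/9)·(1/2) = 5/9.
By Bayes' rule, P(well-documented | the expert witness) = (1/9) / (5/9) = 1/5.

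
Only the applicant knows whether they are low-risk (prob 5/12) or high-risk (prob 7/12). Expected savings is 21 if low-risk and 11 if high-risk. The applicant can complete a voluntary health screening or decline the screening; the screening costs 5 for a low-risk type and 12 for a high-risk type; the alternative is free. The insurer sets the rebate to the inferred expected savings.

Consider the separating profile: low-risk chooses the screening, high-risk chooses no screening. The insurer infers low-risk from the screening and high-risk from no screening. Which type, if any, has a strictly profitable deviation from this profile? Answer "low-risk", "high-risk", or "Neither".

Neither

The screening pays 21; no screening pays 11.
low-risk: assigned the screening, nets 21 − 5 = 16; deviating to no screening nets 11.
high-risk: assigned no screening, nets 11; deviating to the screening nets 21 − 12 = 9.
Both types strictly prefer their assigned action; no profitable deviation.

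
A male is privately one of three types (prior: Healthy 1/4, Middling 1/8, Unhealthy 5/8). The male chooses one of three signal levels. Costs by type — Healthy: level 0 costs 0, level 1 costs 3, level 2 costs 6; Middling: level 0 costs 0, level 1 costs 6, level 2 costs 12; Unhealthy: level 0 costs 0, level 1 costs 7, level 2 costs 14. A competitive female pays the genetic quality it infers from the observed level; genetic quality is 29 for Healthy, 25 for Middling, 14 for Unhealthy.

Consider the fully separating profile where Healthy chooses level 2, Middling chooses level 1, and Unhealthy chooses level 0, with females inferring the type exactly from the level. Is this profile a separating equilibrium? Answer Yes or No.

No

Separating mating payoffs: level 2 → 29, level 1 → 25, level 0 → 14.
Healthy (assigned level 2): level 0: 14 − 0 = 14; level 1: 25 − 3 = 22; level 2: 29 − 6 = 23. Healthy stays.
Middling (assigned level 1): level 0: 14 − 0 = 14; level 1: 25 − 6 = 19; level 2: 29 − 12 = 17. Middling stays.
Unhealthy (assigned level 0): level 0: 14 − 0 = 14; level 1: 25 − 7 = 18; level 2: 29 − 14 = 15. Unhealthy prefers level 1.
At least one type deviates; the separating profile fails.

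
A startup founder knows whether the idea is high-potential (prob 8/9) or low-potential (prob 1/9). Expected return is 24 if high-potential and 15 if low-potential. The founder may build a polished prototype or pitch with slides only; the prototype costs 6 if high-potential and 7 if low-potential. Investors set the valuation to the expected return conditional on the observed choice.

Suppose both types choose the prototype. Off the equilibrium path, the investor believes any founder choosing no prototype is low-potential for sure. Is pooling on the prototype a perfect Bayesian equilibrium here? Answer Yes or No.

On path, the investor holds the prior and pays 8/9·24 + 1/9·15 = 23. Off path (no prototype), believing low-potential, it pays 15.
high-potential: the prototype nets 23 − 6 = 17; no prototype nets 15. high-potential stays.
low-potential: the prototype nets 23 − 7 = 16; no prototype nets 15. low-potential stays.
No type deviates, so pooling is sustained.

Yes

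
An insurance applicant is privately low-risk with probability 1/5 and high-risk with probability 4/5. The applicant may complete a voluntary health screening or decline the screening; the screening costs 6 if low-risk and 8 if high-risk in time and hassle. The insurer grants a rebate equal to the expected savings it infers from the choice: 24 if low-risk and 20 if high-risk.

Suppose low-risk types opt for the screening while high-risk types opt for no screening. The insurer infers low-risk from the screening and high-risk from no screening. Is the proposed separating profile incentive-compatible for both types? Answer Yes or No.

Under these beliefs, the screening earns rebate 24 and no screening earns rebate 20.
low-risk: the screening nets 24 − 6 = 18; no screening nets 20. low-risk would deviate to no screening.
high-risk: the screening nets 24 − 8 = 16; no screening nets 20. high-risk prefers no screening.
low-risk has a profitable deviation, so the profile is not an equilibrium.

No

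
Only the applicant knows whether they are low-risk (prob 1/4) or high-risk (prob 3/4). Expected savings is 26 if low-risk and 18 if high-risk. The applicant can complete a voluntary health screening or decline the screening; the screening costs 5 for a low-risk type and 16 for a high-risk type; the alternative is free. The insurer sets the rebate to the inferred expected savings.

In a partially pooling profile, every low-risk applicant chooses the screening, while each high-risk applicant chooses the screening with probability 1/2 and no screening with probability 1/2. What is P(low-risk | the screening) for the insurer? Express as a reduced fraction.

P(the screening) = (1/4)·1 + (3/4)·(1/2) = 5/8.
By Bayes' rule, P(low-risk | the screening) = (1/4) / (5/8) = 2/5.

2/5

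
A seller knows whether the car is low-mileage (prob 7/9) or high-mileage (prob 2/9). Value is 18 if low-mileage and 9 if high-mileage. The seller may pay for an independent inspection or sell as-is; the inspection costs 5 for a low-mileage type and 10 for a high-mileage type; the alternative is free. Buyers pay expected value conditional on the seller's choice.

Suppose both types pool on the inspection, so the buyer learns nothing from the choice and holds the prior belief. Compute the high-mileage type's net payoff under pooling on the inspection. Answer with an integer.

Pooled price = 7/9·18 + 2/9·9 = 16.
high-mileage pays cost 10 for the inspection, so net payoff = 16 − 10 = 6.

6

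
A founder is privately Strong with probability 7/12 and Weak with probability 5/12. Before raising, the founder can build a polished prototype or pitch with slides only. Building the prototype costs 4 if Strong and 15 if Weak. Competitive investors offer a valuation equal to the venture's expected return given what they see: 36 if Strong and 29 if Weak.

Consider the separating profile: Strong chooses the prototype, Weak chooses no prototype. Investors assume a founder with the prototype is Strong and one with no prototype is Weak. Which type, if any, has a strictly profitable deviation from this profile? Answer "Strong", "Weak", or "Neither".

Neither

The prototype pays 36; no prototype pays 29.
Strong: assigned the prototype, nets 36 − 4 = 32; deviating to no prototype nets 29.
Weak: assigned no prototype, nets 29; deviating to the prototype nets 36 − 15 = 21.
Both types strictly prefer their assigned action; no profitable deviation.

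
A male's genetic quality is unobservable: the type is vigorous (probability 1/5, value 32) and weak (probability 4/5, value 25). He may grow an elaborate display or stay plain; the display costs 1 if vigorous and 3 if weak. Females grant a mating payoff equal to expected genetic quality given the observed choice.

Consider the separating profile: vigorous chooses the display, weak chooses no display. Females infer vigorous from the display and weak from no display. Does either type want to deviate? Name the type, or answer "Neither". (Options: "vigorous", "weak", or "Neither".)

The display pays 32; no display pays 25.
vigorous: assigned the display, nets 32 − 1 = 31; deviating to no display nets 25.
weak: assigned no display, nets 25; deviating to the display nets 32 − 3 = 29.
The weak type gains 4 by deviating.

weak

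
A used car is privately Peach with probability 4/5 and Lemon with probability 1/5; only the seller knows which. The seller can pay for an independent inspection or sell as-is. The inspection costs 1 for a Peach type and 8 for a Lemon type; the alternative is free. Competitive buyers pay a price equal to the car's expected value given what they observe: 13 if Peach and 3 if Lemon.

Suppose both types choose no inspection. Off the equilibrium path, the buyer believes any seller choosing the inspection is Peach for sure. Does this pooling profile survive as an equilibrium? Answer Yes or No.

No

On path, the buyer holds the prior and pays 4/5·13 + 1/5·3 = 11. Off path (the inspection), believing Peach, it pays 13.
Peach: no inspection nets 11; the inspection nets 13 − 1 = 12. Peach would deviate.
Lemon: no inspection nets 11; the inspection nets 13 − 8 = 5. Lemon stays.
A type deviates, so pooling fails.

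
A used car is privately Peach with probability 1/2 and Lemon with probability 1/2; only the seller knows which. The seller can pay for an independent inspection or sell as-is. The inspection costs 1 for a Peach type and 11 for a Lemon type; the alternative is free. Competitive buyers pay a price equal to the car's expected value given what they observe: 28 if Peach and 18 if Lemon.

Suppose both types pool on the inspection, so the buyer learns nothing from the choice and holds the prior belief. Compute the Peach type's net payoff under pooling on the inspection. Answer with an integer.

22

Pooled price = 1/2·28 + 1/2·18 = 23.
Peach pays cost 1 for the inspection, so net payoff = 23 − 1 = 22.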